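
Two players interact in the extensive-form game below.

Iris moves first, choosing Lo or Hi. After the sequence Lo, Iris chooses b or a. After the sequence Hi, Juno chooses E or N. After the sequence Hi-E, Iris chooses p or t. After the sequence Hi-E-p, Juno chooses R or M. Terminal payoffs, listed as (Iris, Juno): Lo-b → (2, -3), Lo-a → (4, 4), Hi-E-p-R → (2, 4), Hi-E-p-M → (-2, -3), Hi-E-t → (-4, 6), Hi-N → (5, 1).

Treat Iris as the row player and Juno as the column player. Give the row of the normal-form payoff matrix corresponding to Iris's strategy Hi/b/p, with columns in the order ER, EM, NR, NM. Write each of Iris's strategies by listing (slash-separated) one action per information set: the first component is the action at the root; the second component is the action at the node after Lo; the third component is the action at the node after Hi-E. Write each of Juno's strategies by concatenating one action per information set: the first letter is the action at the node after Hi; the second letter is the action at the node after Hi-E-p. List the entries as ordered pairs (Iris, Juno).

(2,4) (-2,-3) (5,1) (5,1)

vs ER: Iris plays Hi → Juno plays E at [Hi] → Iris plays p at [Hi-E] → Juno plays R at [Hi-E-p] → (2, 4)
vs EM: Iris plays Hi → Juno plays E at [Hi] → Iris plays p at [Hi-E] → Juno plays M at [Hi-E-p] → (-2, -3)
vs NR: Iris plays Hi → Juno plays N at [Hi] → (5, 1)
vs NM: Iris plays Hi → Juno plays N at [Hi] → (5, 1)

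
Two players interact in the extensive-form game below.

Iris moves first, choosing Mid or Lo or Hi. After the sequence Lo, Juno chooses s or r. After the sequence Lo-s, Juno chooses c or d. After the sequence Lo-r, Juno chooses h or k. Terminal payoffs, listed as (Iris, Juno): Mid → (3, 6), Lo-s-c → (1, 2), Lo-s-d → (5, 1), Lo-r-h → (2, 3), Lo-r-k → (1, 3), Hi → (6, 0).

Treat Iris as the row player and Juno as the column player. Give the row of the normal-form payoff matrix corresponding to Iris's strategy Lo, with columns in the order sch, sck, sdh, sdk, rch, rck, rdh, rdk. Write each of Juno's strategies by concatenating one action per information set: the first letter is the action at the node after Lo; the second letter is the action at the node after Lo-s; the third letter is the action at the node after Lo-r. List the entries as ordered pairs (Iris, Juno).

(1,2) (1,2) (5,1) (5,1) (2,3) (1,3) (2,3) (1,3)

vs sch: Iris plays Lo → Juno plays s at [Lo] → Juno plays c at [Lo-s] → (1, 2)
vs sck: Iris plays Lo → Juno plays s at [Lo] → Juno plays c at [Lo-s] → (1, 2)
vs sdh: Iris plays Lo → Juno plays s at [Lo] → Juno plays d at [Lo-s] → (5, 1)
vs sdk: Iris plays Lo → Juno plays s at [Lo] → Juno plays d at [Lo-s] → (5, 1)
vs rch: Iris plays Lo → Juno plays r at [Lo] → Juno plays h at [Lo-r] → (2, 3)
vs rck: Iris plays Lo → Juno plays r at [Lo] → Juno plays k at [Lo-r] → (1, 3)
vs rdh: Iris plays Lo → Juno plays r at [Lo] → Juno plays h at [Lo-r] → (2, 3)
vs rdk: Iris plays Lo → Juno plays r at [Lo] → Juno plays k at [Lo-r] → (1, 3)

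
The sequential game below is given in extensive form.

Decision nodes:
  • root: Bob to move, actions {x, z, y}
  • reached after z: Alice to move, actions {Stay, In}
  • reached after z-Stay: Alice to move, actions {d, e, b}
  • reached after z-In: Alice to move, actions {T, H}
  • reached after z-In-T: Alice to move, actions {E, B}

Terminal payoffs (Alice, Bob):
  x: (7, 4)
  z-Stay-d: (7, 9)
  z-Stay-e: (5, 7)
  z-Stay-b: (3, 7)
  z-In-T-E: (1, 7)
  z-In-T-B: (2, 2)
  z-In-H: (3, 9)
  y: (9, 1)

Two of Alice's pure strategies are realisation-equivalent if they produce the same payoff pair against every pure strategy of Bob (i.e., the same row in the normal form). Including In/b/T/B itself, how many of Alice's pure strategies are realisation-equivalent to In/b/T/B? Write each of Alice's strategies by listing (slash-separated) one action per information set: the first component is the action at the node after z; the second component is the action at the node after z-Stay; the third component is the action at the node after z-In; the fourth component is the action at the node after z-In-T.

3

Row for In/b/T/B (columns x, z, y): (7,4) (2,2) (9,1).
Under In/b/T/B, Alice's choice at the node after z-Stay can never be reached regardless of what Bob does, so varying those choices leaves every outcome unchanged.
Holding the reachable choices fixed and varying the unreachable one freely already gives 3 equivalent strategies.
No other strategy reproduces this row, so those 3 are the full class: In/d/T/B, In/e/T/B, In/b/T/B.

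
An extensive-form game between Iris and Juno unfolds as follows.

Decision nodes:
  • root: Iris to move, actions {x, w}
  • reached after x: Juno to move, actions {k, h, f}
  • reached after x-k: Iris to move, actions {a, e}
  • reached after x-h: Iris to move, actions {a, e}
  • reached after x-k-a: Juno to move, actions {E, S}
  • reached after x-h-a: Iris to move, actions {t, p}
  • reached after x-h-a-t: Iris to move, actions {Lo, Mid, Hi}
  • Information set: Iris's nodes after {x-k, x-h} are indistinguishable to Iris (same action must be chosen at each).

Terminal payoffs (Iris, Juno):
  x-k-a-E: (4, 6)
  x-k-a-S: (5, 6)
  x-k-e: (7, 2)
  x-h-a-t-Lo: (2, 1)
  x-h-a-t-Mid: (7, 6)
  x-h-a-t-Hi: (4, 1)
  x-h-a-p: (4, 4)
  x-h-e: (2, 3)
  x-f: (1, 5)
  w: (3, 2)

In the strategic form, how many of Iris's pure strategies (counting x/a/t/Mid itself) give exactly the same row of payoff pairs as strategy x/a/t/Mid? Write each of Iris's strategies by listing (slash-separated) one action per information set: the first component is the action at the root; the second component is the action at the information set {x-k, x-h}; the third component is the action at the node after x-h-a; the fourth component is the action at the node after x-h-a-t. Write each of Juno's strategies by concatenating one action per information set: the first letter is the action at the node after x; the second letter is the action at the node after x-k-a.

1

Row for x/a/t/Mid (columns kE, kS, hE, hS, fE, fS): (4,6) (5,6) (7,6) (7,6) (1,5) (1,5).
Every one of Iris's information sets is on the play path for some reply by Juno when Iris follows x/a/t/Mid.
Changing the action at any of them therefore changes at least one column, so only x/a/t/Mid itself gives this row.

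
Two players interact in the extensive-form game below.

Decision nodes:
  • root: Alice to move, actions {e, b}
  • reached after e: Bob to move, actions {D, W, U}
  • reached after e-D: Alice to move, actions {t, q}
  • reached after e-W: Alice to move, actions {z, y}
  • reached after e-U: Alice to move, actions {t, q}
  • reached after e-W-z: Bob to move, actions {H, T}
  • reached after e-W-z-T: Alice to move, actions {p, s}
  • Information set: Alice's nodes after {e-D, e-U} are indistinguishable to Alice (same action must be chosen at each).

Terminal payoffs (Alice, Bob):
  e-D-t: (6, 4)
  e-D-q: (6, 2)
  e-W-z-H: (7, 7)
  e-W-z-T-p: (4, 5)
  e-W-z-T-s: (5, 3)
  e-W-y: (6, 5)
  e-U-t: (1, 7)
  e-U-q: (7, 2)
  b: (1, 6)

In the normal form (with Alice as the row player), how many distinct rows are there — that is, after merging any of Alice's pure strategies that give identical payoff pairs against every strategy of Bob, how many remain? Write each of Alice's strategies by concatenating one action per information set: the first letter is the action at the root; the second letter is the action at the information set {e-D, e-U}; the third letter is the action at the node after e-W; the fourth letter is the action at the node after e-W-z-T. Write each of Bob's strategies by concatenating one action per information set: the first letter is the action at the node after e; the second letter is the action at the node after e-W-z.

Alice has 16 pure strategies: etzp, etzs, etyp, etys, eqzp, eqzs, eqyp, eqys, btzp, btzs, btyp, btys, bqzp, bqzs, bqyp, bqys. Columns: DH, DT, WH, WT, UH, UT.
{etzp} → row (6,4) (6,4) (7,7) (4,5) (1,7) (1,7)
{etzs} → row (6,4) (6,4) (7,7) (5,3) (1,7) (1,7)
{etyp, etys} → row (6,4) (6,4) (6,5) (6,5) (1,7) (1,7)
{eqzp} → row (6,2) (6,2) (7,7) (4,5) (7,2) (7,2)
{eqzs} → row (6,2) (6,2) (7,7) (5,3) (7,2) (7,2)
{eqyp, eqys} → row (6,2) (6,2) (6,5) (6,5) (7,2) (7,2)
{btzp, btzs, btyp, btys, bqzp, bqzs, bqyp, bqys} → row (1,6) (1,6) (1,6) (1,6) (1,6) (1,6)
That's 7 distinct rows out of 16 strategies.

7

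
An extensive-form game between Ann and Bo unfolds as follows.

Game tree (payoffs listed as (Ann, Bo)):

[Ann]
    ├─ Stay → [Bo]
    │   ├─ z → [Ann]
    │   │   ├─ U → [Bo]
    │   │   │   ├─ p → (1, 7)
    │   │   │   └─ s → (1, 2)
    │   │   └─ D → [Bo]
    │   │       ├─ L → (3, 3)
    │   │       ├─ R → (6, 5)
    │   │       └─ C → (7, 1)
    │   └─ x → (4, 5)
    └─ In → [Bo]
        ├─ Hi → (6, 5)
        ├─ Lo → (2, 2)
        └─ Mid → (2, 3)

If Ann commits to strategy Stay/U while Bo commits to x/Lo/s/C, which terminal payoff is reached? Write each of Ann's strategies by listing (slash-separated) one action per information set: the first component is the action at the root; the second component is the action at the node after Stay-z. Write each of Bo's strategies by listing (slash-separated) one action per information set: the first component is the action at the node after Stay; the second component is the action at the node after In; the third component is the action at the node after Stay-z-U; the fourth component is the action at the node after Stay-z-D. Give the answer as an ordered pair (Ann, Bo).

(4, 5)

Trace the play path from the root:
  Ann plays Stay
  Bo plays x at [Stay]
→ terminal payoff (4, 5).
(Ann's choice at the node after Stay-z is never reached on this path, so it doesn't affect the outcome.)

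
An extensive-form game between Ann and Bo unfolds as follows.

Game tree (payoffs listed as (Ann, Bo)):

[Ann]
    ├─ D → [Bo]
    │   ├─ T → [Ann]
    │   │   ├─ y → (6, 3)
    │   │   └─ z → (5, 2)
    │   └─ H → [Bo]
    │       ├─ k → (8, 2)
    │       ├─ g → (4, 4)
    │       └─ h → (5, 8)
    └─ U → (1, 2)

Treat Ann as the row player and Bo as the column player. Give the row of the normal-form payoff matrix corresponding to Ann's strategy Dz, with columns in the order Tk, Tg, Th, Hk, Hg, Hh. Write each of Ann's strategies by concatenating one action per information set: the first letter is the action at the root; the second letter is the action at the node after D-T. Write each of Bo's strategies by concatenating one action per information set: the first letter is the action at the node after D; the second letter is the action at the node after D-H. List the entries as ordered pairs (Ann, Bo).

(5,2) (5,2) (5,2) (8,2) (4,4) (5,8)

vs Tk: Ann plays D → Bo plays T at [D] → Ann plays z at [D-T] → (5, 2)
vs Tg: Ann plays D → Bo plays T at [D] → Ann plays z at [D-T] → (5, 2)
vs Th: Ann plays D → Bo plays T at [D] → Ann plays z at [D-T] → (5, 2)
vs Hk: Ann plays D → Bo plays H at [D] → Bo plays k at [D-H] → (8, 2)
vs Hg: Ann plays D → Bo plays H at [D] → Bo plays g at [D-H] → (4, 4)
vs Hh: Ann plays D → Bo plays H at [D] → Bo plays h at [D-H] → (5, 8)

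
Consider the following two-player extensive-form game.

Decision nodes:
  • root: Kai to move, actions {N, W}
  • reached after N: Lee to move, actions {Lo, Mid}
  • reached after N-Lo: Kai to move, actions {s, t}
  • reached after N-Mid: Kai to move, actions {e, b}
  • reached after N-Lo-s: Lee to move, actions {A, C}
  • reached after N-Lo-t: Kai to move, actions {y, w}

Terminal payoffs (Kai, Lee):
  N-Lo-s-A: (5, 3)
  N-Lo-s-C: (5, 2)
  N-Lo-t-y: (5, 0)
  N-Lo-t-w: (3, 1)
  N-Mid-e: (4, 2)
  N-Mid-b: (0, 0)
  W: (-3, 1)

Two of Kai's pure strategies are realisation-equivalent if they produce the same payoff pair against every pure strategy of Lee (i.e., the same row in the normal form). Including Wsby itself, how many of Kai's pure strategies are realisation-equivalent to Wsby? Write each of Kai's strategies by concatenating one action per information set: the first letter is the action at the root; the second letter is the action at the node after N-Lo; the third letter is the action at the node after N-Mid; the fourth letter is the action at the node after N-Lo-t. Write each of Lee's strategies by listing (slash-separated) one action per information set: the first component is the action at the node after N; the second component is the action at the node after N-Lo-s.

8

Row for Wsby (columns Lo/A, Lo/C, Mid/A, Mid/C): (-3,1) (-3,1) (-3,1) (-3,1).
Under Wsby, Kai's choice at the node after N-Lo and at the node after N-Mid and at the node after N-Lo-t can never be reached regardless of what Lee does, so varying those choices leaves every outcome unchanged.
Holding the reachable choices fixed and varying the unreachable ones freely already gives 2 × 2 × 2 = 8 equivalent strategies.
No other strategy reproduces this row, so those 8 are the full class: Wsey, Wsew, Wsby, Wsbw, Wtey, Wtew, Wtby, Wtbw.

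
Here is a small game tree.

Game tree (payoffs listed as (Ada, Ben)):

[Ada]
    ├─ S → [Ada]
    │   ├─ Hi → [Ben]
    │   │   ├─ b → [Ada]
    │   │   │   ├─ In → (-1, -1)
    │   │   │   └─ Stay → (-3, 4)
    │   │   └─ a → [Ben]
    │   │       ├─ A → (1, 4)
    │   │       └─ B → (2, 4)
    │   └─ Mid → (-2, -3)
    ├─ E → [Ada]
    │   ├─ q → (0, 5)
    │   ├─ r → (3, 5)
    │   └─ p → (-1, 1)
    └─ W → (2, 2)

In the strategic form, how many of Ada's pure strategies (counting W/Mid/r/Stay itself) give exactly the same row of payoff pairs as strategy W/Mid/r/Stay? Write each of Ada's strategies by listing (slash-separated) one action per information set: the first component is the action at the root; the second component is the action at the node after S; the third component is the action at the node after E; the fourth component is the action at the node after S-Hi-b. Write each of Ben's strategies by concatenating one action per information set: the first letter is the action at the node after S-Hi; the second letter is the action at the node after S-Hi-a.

Row for W/Mid/r/Stay (columns bA, bB, aA, aB): (2,2) (2,2) (2,2) (2,2).
Under W/Mid/r/Stay, Ada's choice at the node after S and at the node after E and at the node after S-Hi-b can never be reached regardless of what Ben does, so varying those choices leaves every outcome unchanged.
Holding the reachable choices fixed and varying the unreachable ones freely already gives 2 × 3 × 2 = 12 equivalent strategies.
No other strategy reproduces this row, so those 12 are the full class: W/Hi/q/In, W/Hi/q/Stay, W/Hi/r/In, W/Hi/r/Stay, W/Hi/p/In, W/Hi/p/Stay, W/Mid/q/In, W/Mid/q/Stay, W/Mid/r/In, W/Mid/r/Stay, W/Mid/p/In, W/Mid/p/Stay.

12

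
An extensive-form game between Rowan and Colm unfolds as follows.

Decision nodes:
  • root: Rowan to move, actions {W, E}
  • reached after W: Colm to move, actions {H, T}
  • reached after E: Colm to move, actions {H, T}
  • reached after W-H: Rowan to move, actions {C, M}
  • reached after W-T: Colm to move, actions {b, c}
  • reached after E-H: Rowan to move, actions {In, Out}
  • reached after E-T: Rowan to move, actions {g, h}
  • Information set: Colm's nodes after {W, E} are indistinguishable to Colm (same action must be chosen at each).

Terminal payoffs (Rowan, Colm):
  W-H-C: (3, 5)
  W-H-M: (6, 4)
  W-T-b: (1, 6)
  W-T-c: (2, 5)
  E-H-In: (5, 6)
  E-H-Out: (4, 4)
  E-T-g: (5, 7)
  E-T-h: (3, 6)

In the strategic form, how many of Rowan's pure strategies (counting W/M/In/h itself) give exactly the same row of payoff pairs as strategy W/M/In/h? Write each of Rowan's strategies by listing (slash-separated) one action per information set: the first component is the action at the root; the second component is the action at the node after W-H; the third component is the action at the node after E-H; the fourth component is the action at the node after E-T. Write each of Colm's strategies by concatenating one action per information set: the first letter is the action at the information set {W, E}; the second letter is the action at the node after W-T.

4

Row for W/M/In/h (columns Hb, Hc, Tb, Tc): (6,4) (6,4) (1,6) (2,5).
Under W/M/In/h, Rowan's choice at the node after E-H and at the node after E-T can never be reached regardless of what Colm does, so varying those choices leaves every outcome unchanged.
Holding the reachable choices fixed and varying the unreachable ones freely already gives 2 × 2 = 4 equivalent strategies.
No other strategy reproduces this row, so those 4 are the full class: W/M/In/g, W/M/In/h, W/M/Out/g, W/M/Out/h.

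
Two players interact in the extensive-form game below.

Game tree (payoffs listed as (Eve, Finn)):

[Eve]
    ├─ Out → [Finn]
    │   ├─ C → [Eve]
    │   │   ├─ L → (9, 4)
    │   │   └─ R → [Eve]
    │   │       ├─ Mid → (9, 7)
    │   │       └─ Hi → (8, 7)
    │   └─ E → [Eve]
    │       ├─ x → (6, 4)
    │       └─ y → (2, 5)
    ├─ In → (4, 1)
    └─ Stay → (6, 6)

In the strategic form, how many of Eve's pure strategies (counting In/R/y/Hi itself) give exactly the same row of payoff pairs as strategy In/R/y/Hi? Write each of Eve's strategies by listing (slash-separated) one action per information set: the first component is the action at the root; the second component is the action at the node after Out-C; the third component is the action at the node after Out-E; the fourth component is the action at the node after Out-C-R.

Row for In/R/y/Hi (columns C, E): (4,1) (4,1).
Under In/R/y/Hi, Eve's choice at the node after Out-C and at the node after Out-E and at the node after Out-C-R can never be reached regardless of what Finn does, so varying those choices leaves every outcome unchanged.
Holding the reachable choices fixed and varying the unreachable ones freely already gives 2 × 2 × 2 = 8 equivalent strategies.
No other strategy reproduces this row, so those 8 are the full class: In/L/x/Mid, In/L/x/Hi, In/L/y/Mid, In/L/y/Hi, In/R/x/Mid, In/R/x/Hi, In/R/y/Mid, In/R/y/Hi.

8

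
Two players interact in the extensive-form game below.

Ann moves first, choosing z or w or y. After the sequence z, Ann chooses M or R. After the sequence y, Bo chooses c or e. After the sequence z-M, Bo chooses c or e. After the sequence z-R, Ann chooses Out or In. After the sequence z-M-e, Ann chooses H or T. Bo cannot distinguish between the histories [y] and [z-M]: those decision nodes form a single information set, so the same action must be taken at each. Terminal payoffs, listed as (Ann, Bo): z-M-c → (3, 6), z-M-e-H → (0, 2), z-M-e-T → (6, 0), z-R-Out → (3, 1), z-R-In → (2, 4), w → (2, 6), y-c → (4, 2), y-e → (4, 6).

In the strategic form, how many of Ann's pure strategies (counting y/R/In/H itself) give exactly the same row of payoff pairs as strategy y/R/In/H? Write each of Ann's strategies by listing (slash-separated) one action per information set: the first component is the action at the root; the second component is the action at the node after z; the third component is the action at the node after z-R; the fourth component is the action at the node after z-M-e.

8

Row for y/R/In/H (columns c, e): (4,2) (4,6).
Under y/R/In/H, Ann's choice at the node after z and at the node after z-R and at the node after z-M-e can never be reached regardless of what Bo does, so varying those choices leaves every outcome unchanged.
Holding the reachable choices fixed and varying the unreachable ones freely already gives 2 × 2 × 2 = 8 equivalent strategies.
No other strategy reproduces this row, so those 8 are the full class: y/M/Out/H, y/M/Out/T, y/M/In/H, y/M/In/T, y/R/Out/H, y/R/Out/T, y/R/In/H, y/R/In/T.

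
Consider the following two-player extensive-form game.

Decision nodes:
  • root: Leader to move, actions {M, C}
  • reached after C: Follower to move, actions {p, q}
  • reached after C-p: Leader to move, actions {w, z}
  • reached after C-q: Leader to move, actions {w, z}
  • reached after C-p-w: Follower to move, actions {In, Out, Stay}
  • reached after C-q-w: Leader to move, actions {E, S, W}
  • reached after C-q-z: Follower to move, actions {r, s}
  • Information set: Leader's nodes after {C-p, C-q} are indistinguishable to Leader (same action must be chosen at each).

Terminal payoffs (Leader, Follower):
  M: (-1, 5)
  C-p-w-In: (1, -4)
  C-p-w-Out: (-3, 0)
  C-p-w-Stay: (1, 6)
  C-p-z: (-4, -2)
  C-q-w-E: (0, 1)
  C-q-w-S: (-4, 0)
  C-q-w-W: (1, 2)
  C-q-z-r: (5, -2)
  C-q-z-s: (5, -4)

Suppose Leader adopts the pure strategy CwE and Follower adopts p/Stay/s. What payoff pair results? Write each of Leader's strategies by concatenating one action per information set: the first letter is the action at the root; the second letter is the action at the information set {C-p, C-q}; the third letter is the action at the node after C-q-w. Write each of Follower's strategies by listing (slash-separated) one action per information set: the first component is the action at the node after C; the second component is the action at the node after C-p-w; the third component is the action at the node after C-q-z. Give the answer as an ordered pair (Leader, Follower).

(1, 6)

Trace the play path from the root:
  Leader plays C
  Follower plays p at [C]
  Leader plays w at [C-p]
  Follower plays Stay at [C-p-w]
→ terminal payoff (1, 6).
(Leader's choice at the node after C-q-w is never reached on this path, so it doesn't affect the outcome.)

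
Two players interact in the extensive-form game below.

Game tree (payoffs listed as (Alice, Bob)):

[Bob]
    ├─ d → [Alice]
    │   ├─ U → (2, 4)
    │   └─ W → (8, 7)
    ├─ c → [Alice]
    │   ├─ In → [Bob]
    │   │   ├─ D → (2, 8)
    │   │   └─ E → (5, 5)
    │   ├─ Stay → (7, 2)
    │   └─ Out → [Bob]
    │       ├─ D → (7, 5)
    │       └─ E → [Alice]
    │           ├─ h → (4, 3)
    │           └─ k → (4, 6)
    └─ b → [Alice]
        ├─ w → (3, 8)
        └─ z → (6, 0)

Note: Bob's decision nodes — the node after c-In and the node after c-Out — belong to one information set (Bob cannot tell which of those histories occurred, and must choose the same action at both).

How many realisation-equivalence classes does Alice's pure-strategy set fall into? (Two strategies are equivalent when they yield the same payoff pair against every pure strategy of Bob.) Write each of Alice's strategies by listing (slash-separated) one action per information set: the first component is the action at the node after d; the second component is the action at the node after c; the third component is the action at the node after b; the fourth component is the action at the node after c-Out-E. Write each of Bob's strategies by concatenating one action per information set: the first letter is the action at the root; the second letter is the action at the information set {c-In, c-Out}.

16

Alice has 24 pure strategies: U/In/w/h, U/In/w/k, U/In/z/h, U/In/z/k, U/Stay/w/h, U/Stay/w/k, U/Stay/z/h, U/Stay/z/k, U/Out/w/h, U/Out/w/k, U/Out/z/h, U/Out/z/k, W/In/w/h, W/In/w/k, W/In/z/h, W/In/z/k, W/Stay/w/h, W/Stay/w/k, W/Stay/z/h, W/Stay/z/k, W/Out/w/h, W/Out/w/k, W/Out/z/h, W/Out/z/k. Columns: dD, dE, cD, cE, bD, bE.
{U/In/w/h, U/In/w/k} → row (2,4) (2,4) (2,8) (5,5) (3,8) (3,8)
{U/In/z/h, U/In/z/k} → row (2,4) (2,4) (2,8) (5,5) (6,0) (6,0)
{U/Stay/w/h, U/Stay/w/k} → row (2,4) (2,4) (7,2) (7,2) (3,8) (3,8)
{U/Stay/z/h, U/Stay/z/k} → row (2,4) (2,4) (7,2) (7,2) (6,0) (6,0)
{U/Out/w/h} → row (2,4) (2,4) (7,5) (4,3) (3,8) (3,8)
{U/Out/w/k} → row (2,4) (2,4) (7,5) (4,6) (3,8) (3,8)
{U/Out/z/h} → row (2,4) (2,4) (7,5) (4,3) (6,0) (6,0)
{U/Out/z/k} → row (2,4) (2,4) (7,5) (4,6) (6,0) (6,0)
{W/In/w/h, W/In/w/k} → row (8,7) (8,7) (2,8) (5,5) (3,8) (3,8)
{W/In/z/h, W/In/z/k} → row (8,7) (8,7) (2,8) (5,5) (6,0) (6,0)
{W/Stay/w/h, W/Stay/w/k} → row (8,7) (8,7) (7,2) (7,2) (3,8) (3,8)
{W/Stay/z/h, W/Stay/z/k} → row (8,7) (8,7) (7,2) (7,2) (6,0) (6,0)
{W/Out/w/h} → row (8,7) (8,7) (7,5) (4,3) (3,8) (3,8)
{W/Out/w/k} → row (8,7) (8,7) (7,5) (4,6) (3,8) (3,8)
{W/Out/z/h} → row (8,7) (8,7) (7,5) (4,3) (6,0) (6,0)
{W/Out/z/k} → row (8,7) (8,7) (7,5) (4,6) (6,0) (6,0)
That's 16 distinct rows out of 24 strategies.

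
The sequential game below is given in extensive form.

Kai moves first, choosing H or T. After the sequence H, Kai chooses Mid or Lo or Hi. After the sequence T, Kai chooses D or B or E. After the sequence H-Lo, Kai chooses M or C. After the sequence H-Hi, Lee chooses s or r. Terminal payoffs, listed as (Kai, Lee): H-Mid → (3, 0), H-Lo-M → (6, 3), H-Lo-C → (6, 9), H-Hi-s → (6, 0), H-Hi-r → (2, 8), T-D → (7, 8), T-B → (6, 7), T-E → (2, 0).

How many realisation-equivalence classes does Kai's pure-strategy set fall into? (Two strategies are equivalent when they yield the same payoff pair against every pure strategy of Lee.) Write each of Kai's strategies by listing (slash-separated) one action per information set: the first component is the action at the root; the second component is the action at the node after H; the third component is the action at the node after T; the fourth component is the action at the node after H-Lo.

Kai has 36 pure strategies: H/Mid/D/M, H/Mid/D/C, H/Mid/B/M, H/Mid/B/C, H/Mid/E/M, H/Mid/E/C, H/Lo/D/M, H/Lo/D/C, H/Lo/B/M, H/Lo/B/C, H/Lo/E/M, H/Lo/E/C, H/Hi/D/M, H/Hi/D/C, H/Hi/B/M, H/Hi/B/C, H/Hi/E/M, H/Hi/E/C, T/Mid/D/M, T/Mid/D/C, T/Mid/B/M, T/Mid/B/C, T/Mid/E/M, T/Mid/E/C, T/Lo/D/M, T/Lo/D/C, T/Lo/B/M, T/Lo/B/C, T/Lo/E/M, T/Lo/E/C, T/Hi/D/M, T/Hi/D/C, T/Hi/B/M, T/Hi/B/C, T/Hi/E/M, T/Hi/E/C. Columns: s, r.
{H/Mid/D/M, H/Mid/D/C, H/Mid/B/M, H/Mid/B/C, H/Mid/E/M, H/Mid/E/C} → row (3,0) (3,0)
{H/Lo/D/M, H/Lo/B/M, H/Lo/E/M} → row (6,3) (6,3)
{H/Lo/D/C, H/Lo/B/C, H/Lo/E/C} → row (6,9) (6,9)
{H/Hi/D/M, H/Hi/D/C, H/Hi/B/M, H/Hi/B/C, H/Hi/E/M, H/Hi/E/C} → row (6,0) (2,8)
{T/Mid/D/M, T/Mid/D/C, T/Lo/D/M, T/Lo/D/C, T/Hi/D/M, T/Hi/D/C} → row (7,8) (7,8)
{T/Mid/B/M, T/Mid/B/C, T/Lo/B/M, T/Lo/B/C, T/Hi/B/M, T/Hi/B/C} → row (6,7) (6,7)
{T/Mid/E/M, T/Mid/E/C, T/Lo/E/M, T/Lo/E/C, T/Hi/E/M, T/Hi/E/C} → row (2,0) (2,0)
That's 7 distinct rows out of 36 strategies.

7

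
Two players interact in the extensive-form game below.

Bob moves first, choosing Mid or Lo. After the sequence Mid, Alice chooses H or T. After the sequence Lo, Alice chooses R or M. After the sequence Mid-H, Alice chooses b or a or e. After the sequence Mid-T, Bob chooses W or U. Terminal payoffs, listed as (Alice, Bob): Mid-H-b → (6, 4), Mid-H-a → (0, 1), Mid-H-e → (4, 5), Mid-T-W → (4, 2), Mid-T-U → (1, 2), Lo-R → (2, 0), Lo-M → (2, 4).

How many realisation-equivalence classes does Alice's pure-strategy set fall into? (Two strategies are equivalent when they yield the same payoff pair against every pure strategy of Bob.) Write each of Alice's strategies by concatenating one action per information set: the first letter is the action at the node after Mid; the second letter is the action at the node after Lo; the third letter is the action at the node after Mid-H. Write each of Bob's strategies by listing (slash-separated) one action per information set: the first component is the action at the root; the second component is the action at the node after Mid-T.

8

Alice has 12 pure strategies: HRb, HRa, HRe, HMb, HMa, HMe, TRb, TRa, TRe, TMb, TMa, TMe. Columns: Mid/W, Mid/U, Lo/W, Lo/U.
{HRb} → row (6,4) (6,4) (2,0) (2,0)
{HRa} → row (0,1) (0,1) (2,0) (2,0)
{HRe} → row (4,5) (4,5) (2,0) (2,0)
{HMb} → row (6,4) (6,4) (2,4) (2,4)
{HMa} → row (0,1) (0,1) (2,4) (2,4)
{HMe} → row (4,5) (4,5) (2,4) (2,4)
{TRb, TRa, TRe} → row (4,2) (1,2) (2,0) (2,0)
{TMb, TMa, TMe} → row (4,2) (1,2) (2,4) (2,4)
That's 8 distinct rows out of 12 strategies.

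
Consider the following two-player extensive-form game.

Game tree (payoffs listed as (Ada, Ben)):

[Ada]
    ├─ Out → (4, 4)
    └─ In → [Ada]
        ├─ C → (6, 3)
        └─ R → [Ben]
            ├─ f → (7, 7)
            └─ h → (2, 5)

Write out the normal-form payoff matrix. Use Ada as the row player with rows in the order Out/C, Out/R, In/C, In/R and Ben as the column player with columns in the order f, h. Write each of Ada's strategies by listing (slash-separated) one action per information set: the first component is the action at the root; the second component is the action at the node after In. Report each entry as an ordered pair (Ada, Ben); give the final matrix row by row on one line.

Out/C: (4,4) (4,4) | Out/R: (4,4) (4,4) | In/C: (6,3) (6,3) | In/R: (7,7) (2,5)

Row Out/C: f→(4,4), h→(4,4)
Row Out/R: f→(4,4), h→(4,4)
Row In/C: f→(6,3), h→(6,3)
Row In/R: f→(7,7), h→(2,5)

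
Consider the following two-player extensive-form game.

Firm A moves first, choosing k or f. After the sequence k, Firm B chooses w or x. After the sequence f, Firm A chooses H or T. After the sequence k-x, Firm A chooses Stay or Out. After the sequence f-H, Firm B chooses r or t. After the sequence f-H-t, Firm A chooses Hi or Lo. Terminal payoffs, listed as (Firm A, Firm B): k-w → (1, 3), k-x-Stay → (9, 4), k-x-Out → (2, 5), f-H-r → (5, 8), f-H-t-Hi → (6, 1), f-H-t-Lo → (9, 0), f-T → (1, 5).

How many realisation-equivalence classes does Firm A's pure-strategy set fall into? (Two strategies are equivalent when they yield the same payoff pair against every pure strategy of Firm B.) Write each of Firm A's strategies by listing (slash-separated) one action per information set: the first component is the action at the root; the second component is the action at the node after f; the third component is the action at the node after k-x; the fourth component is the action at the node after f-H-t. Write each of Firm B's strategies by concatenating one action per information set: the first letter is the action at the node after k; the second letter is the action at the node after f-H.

Firm A has 16 pure strategies: k/H/Stay/Hi, k/H/Stay/Lo, k/H/Out/Hi, k/H/Out/Lo, k/T/Stay/Hi, k/T/Stay/Lo, k/T/Out/Hi, k/T/Out/Lo, f/H/Stay/Hi, f/H/Stay/Lo, f/H/Out/Hi, f/H/Out/Lo, f/T/Stay/Hi, f/T/Stay/Lo, f/T/Out/Hi, f/T/Out/Lo. Columns: wr, wt, xr, xt.
{k/H/Stay/Hi, k/H/Stay/Lo, k/T/Stay/Hi, k/T/Stay/Lo} → row (1,3) (1,3) (9,4) (9,4)
{k/H/Out/Hi, k/H/Out/Lo, k/T/Out/Hi, k/T/Out/Lo} → row (1,3) (1,3) (2,5) (2,5)
{f/H/Stay/Hi, f/H/Out/Hi} → row (5,8) (6,1) (5,8) (6,1)
{f/H/Stay/Lo, f/H/Out/Lo} → row (5,8) (9,0) (5,8) (9,0)
{f/T/Stay/Hi, f/T/Stay/Lo, f/T/Out/Hi, f/T/Out/Lo} → row (1,5) (1,5) (1,5) (1,5)
That's 5 distinct rows out of 16 strategies.

5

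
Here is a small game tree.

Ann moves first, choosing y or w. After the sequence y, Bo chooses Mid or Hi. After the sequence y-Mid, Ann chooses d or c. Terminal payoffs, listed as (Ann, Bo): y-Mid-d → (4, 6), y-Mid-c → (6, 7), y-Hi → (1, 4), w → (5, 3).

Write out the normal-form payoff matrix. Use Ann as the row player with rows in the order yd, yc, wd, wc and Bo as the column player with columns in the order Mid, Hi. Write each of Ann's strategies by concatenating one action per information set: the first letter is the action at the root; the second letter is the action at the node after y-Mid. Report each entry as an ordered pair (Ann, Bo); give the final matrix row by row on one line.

yd: (4,6) (1,4) | yc: (6,7) (1,4) | wd: (5,3) (5,3) | wc: (5,3) (5,3)

          Mid       Hi
  yd    (4,6)    (1,4)
  yc    (6,7)    (1,4)
  wd    (5,3)    (5,3)
  wc    (5,3)    (5,3)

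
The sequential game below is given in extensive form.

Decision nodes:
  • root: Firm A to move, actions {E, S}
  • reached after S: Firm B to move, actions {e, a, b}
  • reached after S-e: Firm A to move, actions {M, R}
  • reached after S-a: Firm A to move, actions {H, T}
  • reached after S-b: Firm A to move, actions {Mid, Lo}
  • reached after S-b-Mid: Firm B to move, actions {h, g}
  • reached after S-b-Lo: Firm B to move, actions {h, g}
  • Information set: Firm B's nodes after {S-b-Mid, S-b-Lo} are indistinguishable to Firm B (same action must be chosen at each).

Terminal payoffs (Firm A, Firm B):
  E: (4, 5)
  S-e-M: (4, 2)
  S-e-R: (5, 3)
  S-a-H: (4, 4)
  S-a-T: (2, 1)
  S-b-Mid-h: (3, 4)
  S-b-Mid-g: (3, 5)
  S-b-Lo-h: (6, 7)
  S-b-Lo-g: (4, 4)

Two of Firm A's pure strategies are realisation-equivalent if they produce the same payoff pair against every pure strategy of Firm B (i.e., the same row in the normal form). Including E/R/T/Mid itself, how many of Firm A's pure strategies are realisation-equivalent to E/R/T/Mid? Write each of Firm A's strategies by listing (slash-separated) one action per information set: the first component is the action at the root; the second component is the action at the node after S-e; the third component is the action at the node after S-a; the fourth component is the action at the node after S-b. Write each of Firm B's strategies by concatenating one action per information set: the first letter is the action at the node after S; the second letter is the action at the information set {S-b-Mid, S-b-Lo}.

8

Row for E/R/T/Mid (columns eh, eg, ah, ag, bh, bg): (4,5) (4,5) (4,5) (4,5) (4,5) (4,5).
Under E/R/T/Mid, Firm A's choice at the node after S-e and at the node after S-a and at the node after S-b can never be reached regardless of what Firm B does, so varying those choices leaves every outcome unchanged.
Holding the reachable choices fixed and varying the unreachable ones freely already gives 2 × 2 × 2 = 8 equivalent strategies.
No other strategy reproduces this row, so those 8 are the full class: E/M/H/Mid, E/M/H/Lo, E/M/T/Mid, E/M/T/Lo, E/R/H/Mid, E/R/H/Lo, E/R/T/Mid, E/R/T/Lo.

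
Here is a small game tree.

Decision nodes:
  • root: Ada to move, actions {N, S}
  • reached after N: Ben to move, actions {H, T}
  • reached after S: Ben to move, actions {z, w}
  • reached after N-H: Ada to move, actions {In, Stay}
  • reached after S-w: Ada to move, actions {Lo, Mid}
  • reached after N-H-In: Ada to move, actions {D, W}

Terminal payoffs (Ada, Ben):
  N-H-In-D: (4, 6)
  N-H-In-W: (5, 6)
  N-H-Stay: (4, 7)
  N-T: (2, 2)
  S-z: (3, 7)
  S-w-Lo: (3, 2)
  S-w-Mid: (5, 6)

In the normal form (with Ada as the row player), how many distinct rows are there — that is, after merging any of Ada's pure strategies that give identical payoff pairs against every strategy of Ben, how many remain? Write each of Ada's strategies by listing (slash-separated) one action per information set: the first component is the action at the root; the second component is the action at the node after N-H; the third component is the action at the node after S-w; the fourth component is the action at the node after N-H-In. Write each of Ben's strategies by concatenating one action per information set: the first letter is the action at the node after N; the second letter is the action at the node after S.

Ada has 16 pure strategies: N/In/Lo/D, N/In/Lo/W, N/In/Mid/D, N/In/Mid/W, N/Stay/Lo/D, N/Stay/Lo/W, N/Stay/Mid/D, N/Stay/Mid/W, S/In/Lo/D, S/In/Lo/W, S/In/Mid/D, S/In/Mid/W, S/Stay/Lo/D, S/Stay/Lo/W, S/Stay/Mid/D, S/Stay/Mid/W. Columns: Hz, Hw, Tz, Tw.
{N/In/Lo/D, N/In/Mid/D} → row (4,6) (4,6) (2,2) (2,2)
{N/In/Lo/W, N/In/Mid/W} → row (5,6) (5,6) (2,2) (2,2)
{N/Stay/Lo/D, N/Stay/Lo/W, N/Stay/Mid/D, N/Stay/Mid/W} → row (4,7) (4,7) (2,2) (2,2)
{S/In/Lo/D, S/In/Lo/W, S/Stay/Lo/D, S/Stay/Lo/W} → row (3,7) (3,2) (3,7) (3,2)
{S/In/Mid/D, S/In/Mid/W, S/Stay/Mid/D, S/Stay/Mid/W} → row (3,7) (5,6) (3,7) (5,6)
That's 5 distinct rows out of 16 strategies.

5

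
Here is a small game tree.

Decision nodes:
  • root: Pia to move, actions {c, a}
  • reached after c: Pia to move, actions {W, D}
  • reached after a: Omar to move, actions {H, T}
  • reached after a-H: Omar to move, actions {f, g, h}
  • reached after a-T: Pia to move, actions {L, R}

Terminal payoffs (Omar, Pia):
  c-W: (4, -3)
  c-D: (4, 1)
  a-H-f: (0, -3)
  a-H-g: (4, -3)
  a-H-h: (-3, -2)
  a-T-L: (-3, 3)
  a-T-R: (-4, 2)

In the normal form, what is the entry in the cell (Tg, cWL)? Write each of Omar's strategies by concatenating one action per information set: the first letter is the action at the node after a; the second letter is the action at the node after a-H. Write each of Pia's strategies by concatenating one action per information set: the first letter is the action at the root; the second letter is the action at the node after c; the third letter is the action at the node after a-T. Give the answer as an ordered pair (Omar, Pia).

(4, -3)

Trace the play path from the root:
  Pia plays c
  Pia plays W at [c]
→ terminal payoff (4, -3).
(Omar's choice at the node after a is never reached on this path, so it doesn't affect the outcome.)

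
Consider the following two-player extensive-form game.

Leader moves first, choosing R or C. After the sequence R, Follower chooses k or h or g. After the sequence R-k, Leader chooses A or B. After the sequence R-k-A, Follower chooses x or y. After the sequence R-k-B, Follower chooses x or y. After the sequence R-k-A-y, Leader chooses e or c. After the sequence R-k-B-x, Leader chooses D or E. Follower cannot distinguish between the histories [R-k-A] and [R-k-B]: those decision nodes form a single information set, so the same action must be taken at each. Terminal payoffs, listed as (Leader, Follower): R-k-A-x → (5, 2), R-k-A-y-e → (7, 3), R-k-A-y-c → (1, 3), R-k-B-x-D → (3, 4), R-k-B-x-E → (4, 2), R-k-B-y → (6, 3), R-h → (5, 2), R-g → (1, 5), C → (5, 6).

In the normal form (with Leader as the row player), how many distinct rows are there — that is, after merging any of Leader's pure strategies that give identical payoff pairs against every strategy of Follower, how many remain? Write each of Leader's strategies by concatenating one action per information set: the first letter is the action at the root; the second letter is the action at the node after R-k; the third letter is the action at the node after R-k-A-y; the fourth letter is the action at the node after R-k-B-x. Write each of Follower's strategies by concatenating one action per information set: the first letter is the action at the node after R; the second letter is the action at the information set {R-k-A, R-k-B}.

Leader has 16 pure strategies: RAeD, RAeE, RAcD, RAcE, RBeD, RBeE, RBcD, RBcE, CAeD, CAeE, CAcD, CAcE, CBeD, CBeE, CBcD, CBcE. Columns: kx, ky, hx, hy, gx, gy.
{RAeD, RAeE} → row (5,2) (7,3) (5,2) (5,2) (1,5) (1,5)
{RAcD, RAcE} → row (5,2) (1,3) (5,2) (5,2) (1,5) (1,5)
{RBeD, RBcD} → row (3,4) (6,3) (5,2) (5,2) (1,5) (1,5)
{RBeE, RBcE} → row (4,2) (6,3) (5,2) (5,2) (1,5) (1,5)
{CAeD, CAeE, CAcD, CAcE, CBeD, CBeE, CBcD, CBcE} → row (5,6) (5,6) (5,6) (5,6) (5,6) (5,6)
That's 5 distinct rows out of 16 strategies.

5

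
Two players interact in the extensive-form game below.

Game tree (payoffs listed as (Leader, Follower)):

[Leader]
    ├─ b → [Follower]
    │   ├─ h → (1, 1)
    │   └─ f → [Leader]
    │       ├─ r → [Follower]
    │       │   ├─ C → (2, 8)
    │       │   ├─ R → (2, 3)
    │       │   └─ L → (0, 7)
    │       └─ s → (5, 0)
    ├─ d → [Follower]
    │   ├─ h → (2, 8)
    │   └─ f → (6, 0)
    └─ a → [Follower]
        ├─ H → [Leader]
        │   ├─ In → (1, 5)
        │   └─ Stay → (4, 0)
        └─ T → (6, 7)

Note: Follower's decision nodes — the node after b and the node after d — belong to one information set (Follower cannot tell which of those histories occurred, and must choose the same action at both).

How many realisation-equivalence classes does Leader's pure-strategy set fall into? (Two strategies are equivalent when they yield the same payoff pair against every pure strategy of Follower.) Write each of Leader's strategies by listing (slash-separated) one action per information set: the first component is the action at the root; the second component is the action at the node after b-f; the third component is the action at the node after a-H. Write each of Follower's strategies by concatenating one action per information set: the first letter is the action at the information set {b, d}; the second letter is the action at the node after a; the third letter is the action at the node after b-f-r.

5

Leader has 12 pure strategies: b/r/In, b/r/Stay, b/s/In, b/s/Stay, d/r/In, d/r/Stay, d/s/In, d/s/Stay, a/r/In, a/r/Stay, a/s/In, a/s/Stay. Columns: hHC, hHR, hHL, hTC, hTR, hTL, fHC, fHR, fHL, fTC, fTR, fTL.
{b/r/In, b/r/Stay} → row (1,1) (1,1) (1,1) (1,1) (1,1) (1,1) (2,8) (2,3) (0,7) (2,8) (2,3) (0,7)
{b/s/In, b/s/Stay} → row (1,1) (1,1) (1,1) (1,1) (1,1) (1,1) (5,0) (5,0) (5,0) (5,0) (5,0) (5,0)
{d/r/In, d/r/Stay, d/s/In, d/s/Stay} → row (2,8) (2,8) (2,8) (2,8) (2,8) (2,8) (6,0) (6,0) (6,0) (6,0) (6,0) (6,0)
{a/r/In, a/s/In} → row (1,5) (1,5) (1,5) (6,7) (6,7) (6,7) (1,5) (1,5) (1,5) (6,7) (6,7) (6,7)
{a/r/Stay, a/s/Stay} → row (4,0) (4,0) (4,0) (6,7) (6,7) (6,7) (4,0) (4,0) (4,0) (6,7) (6,7) (6,7)
That's 5 distinct rows out of 12 strategies.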